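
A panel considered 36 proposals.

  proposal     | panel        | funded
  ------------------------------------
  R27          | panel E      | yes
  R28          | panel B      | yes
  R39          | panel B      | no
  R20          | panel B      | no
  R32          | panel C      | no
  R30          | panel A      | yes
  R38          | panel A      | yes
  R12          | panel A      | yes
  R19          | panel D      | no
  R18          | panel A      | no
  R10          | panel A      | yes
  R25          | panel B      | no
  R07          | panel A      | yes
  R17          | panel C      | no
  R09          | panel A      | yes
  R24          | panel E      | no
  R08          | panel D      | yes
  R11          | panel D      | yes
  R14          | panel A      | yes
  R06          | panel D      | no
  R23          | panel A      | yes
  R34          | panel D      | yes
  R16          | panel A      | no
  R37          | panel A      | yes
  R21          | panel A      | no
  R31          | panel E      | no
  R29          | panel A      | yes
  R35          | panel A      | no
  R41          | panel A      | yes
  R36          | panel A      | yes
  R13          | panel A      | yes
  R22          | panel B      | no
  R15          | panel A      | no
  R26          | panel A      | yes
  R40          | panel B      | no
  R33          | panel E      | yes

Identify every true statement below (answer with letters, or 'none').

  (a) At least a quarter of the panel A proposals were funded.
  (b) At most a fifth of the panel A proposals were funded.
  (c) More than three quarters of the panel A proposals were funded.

(a)

|A| = 19, |A ∩ B| = 14, |A ∖ B| = 5.
(a) |A ∩ B| / |A| ≥ 1/4: holds.
(b) |A ∩ B| / |A| ≤ 1/5: fails.
(c) |A ∩ B| / |A| > 3/4: fails.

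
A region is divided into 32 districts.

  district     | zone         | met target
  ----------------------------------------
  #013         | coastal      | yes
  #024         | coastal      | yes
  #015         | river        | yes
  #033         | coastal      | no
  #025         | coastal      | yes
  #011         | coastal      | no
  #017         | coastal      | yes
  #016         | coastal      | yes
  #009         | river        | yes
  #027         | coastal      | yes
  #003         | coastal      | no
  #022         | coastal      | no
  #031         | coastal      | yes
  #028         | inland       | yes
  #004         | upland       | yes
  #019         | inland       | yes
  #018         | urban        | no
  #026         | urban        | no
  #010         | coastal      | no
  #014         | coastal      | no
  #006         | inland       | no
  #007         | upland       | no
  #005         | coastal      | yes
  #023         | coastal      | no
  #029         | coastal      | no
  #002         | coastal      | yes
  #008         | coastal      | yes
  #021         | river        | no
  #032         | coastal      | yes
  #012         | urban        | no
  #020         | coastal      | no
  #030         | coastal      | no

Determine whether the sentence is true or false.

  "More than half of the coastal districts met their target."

The determiner here denotes the relation: |A ∩ B| > |A ∖ B|.
|A| = 21, |A ∩ B| = 11, |A ∖ B| = 10.
11 > 10, so the statement is true.

True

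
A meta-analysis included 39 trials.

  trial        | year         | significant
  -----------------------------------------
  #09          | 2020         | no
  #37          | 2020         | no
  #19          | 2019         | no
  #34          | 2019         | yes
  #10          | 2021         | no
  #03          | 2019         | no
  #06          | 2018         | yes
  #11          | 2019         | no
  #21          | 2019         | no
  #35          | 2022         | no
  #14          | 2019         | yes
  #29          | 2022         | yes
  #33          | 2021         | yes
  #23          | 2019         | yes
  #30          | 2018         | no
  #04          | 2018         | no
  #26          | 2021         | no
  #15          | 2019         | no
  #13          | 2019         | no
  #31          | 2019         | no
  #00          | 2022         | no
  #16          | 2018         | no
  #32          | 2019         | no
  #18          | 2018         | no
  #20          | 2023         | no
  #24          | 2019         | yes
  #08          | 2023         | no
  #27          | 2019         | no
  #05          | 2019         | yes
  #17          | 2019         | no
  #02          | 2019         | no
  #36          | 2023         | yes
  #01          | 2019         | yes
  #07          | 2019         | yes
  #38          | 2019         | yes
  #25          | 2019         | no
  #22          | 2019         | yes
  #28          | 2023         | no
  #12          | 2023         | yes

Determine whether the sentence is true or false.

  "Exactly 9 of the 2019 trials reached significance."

True

The determiner here denotes the relation: |A ∩ B| = 9.
|A| = 21, |A ∩ B| = 9, |A ∖ B| = 12.
|A ∩ B| = 9, so the statement is true.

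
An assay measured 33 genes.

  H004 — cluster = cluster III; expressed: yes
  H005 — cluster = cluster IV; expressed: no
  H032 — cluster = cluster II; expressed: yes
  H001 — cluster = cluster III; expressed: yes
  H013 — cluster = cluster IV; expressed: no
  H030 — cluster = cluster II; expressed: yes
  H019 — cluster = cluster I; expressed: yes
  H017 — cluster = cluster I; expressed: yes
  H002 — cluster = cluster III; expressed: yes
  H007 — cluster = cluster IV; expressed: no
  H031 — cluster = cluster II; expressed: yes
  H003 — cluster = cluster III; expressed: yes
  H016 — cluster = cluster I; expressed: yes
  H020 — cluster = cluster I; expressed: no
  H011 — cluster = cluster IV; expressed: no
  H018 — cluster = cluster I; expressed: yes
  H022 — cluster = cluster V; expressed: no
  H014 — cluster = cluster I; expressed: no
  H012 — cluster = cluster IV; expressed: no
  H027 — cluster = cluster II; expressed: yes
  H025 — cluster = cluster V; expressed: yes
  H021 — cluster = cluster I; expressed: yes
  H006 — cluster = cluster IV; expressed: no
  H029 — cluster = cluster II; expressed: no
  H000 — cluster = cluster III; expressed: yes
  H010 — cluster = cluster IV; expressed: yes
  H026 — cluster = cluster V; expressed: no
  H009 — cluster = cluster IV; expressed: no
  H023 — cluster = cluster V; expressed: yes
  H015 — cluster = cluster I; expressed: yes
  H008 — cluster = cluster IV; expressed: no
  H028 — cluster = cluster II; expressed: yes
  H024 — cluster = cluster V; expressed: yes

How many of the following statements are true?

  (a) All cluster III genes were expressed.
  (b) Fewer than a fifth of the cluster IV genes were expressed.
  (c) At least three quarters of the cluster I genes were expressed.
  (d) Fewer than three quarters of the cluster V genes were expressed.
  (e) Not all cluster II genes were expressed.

(a) cluster III: |A| = 5, |A ∩ B| = 5; needs A ⊆ B, i.e. every element of A is in B (|A ∖ B| = 0) — true.
(b) cluster IV: |A| = 9, |A ∩ B| = 1; needs |A ∩ B| / |A| < 1/5 — true.
(c) cluster I: |A| = 8, |A ∩ B| = 6; needs |A ∩ B| / |A| ≥ 3/4 — true.
(d) cluster V: |A| = 5, |A ∩ B| = 3; needs |A ∩ B| / |A| < 3/4 — true.
(e) cluster II: |A| = 6, |A ∩ B| = 5; needs A ⊄ B (|A ∖ B| ≥ 1) — true.

5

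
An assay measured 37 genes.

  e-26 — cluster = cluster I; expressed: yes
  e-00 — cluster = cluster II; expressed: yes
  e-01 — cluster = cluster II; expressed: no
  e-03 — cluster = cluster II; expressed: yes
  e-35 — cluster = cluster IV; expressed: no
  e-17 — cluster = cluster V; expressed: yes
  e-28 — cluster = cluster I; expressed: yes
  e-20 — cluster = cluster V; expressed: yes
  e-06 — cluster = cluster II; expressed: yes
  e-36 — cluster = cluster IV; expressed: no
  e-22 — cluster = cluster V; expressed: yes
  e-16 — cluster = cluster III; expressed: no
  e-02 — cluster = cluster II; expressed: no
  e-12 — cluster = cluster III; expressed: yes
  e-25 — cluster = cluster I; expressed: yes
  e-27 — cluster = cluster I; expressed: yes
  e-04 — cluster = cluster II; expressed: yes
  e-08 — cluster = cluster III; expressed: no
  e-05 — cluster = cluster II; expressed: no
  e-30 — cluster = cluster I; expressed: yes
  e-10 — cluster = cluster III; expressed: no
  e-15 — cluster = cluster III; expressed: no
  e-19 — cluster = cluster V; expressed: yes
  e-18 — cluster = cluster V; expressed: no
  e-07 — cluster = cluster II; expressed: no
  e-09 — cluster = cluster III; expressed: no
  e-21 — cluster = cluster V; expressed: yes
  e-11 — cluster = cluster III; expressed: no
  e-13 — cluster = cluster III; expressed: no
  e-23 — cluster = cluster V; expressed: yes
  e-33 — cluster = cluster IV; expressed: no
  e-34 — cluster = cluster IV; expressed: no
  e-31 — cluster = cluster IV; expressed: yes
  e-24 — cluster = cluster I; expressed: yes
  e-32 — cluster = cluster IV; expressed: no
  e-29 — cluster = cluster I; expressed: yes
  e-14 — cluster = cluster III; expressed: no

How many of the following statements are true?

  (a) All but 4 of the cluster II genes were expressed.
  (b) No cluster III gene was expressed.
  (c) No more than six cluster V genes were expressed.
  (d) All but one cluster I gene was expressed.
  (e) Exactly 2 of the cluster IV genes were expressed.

2

(a) cluster II: |A| = 8, |A ∩ B| = 4; needs |A ∖ B| = 4 — true.
(b) cluster III: |A| = 9, |A ∩ B| = 1; needs A ∩ B = ∅ (|A ∩ B| = 0) — false.
(c) cluster V: |A| = 7, |A ∩ B| = 6; needs |A ∩ B| ≤ 6 — true.
(d) cluster I: |A| = 7, |A ∩ B| = 7; needs |A ∖ B| = 1 — false.
(e) cluster IV: |A| = 6, |A ∩ B| = 1; needs |A ∩ B| = 2 — false.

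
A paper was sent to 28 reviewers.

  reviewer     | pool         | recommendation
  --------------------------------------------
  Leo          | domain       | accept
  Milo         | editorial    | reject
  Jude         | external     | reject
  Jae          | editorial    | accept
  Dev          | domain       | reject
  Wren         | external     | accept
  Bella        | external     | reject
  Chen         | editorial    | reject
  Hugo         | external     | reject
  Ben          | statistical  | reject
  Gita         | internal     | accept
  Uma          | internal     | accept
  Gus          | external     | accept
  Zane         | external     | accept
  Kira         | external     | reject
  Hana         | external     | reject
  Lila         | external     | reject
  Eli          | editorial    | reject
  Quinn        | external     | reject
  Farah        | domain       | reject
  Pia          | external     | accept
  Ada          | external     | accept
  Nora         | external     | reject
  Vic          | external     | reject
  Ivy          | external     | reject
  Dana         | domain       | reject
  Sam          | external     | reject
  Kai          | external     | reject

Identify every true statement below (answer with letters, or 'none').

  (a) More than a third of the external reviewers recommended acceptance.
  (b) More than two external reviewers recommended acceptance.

(b)

|A| = 17, |A ∩ B| = 5, |A ∖ B| = 12.
(a) |A ∩ B| / |A| > 1/3: fails.
(b) |A ∩ B| > 2: holds.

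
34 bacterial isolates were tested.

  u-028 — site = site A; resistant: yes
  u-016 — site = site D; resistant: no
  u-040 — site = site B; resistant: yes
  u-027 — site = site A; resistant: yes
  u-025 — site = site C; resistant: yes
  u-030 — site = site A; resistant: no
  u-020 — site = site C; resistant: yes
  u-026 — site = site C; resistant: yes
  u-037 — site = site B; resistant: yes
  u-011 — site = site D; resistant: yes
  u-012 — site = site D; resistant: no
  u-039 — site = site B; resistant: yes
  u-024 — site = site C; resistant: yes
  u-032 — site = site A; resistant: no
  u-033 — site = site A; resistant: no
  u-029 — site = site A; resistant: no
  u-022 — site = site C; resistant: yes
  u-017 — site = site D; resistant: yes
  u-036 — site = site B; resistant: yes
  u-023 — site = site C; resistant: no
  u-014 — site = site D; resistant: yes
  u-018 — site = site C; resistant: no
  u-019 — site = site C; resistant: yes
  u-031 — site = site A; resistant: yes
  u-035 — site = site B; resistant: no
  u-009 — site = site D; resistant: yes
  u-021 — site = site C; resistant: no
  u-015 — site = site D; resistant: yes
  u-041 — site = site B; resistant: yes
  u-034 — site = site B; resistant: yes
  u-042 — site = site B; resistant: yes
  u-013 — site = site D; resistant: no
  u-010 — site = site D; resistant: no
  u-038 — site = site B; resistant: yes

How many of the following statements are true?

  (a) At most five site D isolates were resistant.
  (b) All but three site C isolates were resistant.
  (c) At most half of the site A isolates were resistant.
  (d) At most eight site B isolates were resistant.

4

(a) site D: |A| = 9, |A ∩ B| = 5; needs |A ∩ B| ≤ 5 — true.
(b) site C: |A| = 9, |A ∩ B| = 6; needs |A ∖ B| = 3 — true.
(c) site A: |A| = 7, |A ∩ B| = 3; needs |A ∩ B| ≤ |A ∖ B| — true.
(d) site B: |A| = 9, |A ∩ B| = 8; needs |A ∩ B| ≤ 8 — true.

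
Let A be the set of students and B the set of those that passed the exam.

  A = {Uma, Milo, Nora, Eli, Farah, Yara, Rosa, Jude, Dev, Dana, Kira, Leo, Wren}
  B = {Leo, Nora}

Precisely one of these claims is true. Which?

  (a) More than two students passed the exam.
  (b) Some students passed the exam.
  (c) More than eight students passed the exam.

(b)

|A| = 13, |A ∩ B| = 2, |A ∖ B| = 11.
(a) requires |A ∩ B| > 2: false.
(b) requires A ∩ B ≠ ∅ (|A ∩ B| ≥ 1): true.
(c) requires |A ∩ B| > 8: false.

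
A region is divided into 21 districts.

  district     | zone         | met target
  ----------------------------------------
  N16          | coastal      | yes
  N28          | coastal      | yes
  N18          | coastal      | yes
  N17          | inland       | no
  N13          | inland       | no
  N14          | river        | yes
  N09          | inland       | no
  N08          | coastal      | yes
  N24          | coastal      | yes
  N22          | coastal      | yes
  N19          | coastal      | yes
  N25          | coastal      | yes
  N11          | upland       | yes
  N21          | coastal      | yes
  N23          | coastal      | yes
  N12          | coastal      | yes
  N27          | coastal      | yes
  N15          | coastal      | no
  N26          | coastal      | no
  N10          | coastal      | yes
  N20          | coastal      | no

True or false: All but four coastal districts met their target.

Truth condition: |A ∖ B| = 4.
|A| = 16, |A ∩ B| = 13, |A ∖ B| = 3.
|A ∖ B| = 3, so the statement is false.

False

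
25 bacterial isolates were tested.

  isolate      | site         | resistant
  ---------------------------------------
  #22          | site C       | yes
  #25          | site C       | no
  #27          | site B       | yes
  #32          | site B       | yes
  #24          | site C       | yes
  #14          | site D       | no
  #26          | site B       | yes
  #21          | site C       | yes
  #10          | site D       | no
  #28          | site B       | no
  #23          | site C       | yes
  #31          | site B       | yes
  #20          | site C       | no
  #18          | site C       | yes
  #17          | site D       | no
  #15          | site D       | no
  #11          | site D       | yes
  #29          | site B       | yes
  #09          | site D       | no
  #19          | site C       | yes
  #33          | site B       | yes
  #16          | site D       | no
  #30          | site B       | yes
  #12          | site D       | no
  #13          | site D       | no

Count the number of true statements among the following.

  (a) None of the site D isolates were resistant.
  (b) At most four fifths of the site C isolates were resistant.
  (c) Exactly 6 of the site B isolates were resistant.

1

(a) site D: |A| = 9, |A ∩ B| = 1; needs A ∩ B = ∅ (|A ∩ B| = 0) — false.
(b) site C: |A| = 8, |A ∩ B| = 6; needs |A ∩ B| / |A| ≤ 4/5 — true.
(c) site B: |A| = 8, |A ∩ B| = 7; needs |A ∩ B| = 6 — false.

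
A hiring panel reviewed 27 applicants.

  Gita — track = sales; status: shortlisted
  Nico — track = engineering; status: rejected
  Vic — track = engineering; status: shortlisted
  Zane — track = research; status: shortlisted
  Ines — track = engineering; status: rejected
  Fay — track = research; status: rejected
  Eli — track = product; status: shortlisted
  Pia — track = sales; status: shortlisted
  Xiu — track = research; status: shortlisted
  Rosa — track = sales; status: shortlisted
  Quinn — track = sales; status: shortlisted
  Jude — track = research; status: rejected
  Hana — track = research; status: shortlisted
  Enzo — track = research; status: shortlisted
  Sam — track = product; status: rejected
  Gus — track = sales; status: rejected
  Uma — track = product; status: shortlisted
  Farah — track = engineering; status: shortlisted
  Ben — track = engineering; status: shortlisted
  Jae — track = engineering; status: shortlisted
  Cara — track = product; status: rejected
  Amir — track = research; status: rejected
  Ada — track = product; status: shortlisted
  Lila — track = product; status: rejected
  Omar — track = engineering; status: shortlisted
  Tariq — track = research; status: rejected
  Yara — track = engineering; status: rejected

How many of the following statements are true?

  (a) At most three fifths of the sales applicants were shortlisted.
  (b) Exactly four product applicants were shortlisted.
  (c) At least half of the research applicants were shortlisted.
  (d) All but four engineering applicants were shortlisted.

1

(a) sales: |A| = 5, |A ∩ B| = 4; needs |A ∩ B| / |A| ≤ 3/5 — false.
(b) product: |A| = 6, |A ∩ B| = 3; needs |A ∩ B| = 4 — false.
(c) research: |A| = 8, |A ∩ B| = 4; needs |A ∩ B| ≥ |A ∖ B| — true.
(d) engineering: |A| = 8, |A ∩ B| = 5; needs |A ∖ B| = 4 — false.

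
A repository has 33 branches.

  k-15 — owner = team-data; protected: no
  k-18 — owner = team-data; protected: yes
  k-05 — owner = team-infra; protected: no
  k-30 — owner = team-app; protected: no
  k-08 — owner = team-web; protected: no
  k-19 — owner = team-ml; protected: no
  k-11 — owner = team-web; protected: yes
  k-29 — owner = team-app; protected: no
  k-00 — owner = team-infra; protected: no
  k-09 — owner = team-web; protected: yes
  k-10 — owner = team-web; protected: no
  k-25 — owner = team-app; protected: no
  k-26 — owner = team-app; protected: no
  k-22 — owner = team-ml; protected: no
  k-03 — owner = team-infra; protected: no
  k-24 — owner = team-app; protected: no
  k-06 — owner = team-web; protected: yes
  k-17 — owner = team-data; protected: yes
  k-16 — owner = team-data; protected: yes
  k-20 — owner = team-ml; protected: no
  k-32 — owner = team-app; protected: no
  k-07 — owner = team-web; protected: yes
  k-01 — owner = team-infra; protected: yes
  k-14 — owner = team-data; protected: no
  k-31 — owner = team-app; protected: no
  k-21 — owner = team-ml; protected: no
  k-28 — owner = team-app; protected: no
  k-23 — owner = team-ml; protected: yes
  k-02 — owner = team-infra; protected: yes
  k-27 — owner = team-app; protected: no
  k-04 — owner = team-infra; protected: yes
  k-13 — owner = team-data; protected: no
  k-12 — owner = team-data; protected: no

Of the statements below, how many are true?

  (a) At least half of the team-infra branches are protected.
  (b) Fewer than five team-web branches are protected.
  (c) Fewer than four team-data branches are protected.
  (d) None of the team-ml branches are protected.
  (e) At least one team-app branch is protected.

3

(a) team-infra: |A| = 6, |A ∩ B| = 3; needs |A ∩ B| ≥ |A ∖ B| — true.
(b) team-web: |A| = 6, |A ∩ B| = 4; needs |A ∩ B| < 5 — true.
(c) team-data: |A| = 7, |A ∩ B| = 3; needs |A ∩ B| < 4 — true.
(d) team-ml: |A| = 5, |A ∩ B| = 1; needs A ∩ B = ∅ (|A ∩ B| = 0) — false.
(e) team-app: |A| = 9, |A ∩ B| = 0; needs A ∩ B ≠ ∅ (|A ∩ B| ≥ 1) — false.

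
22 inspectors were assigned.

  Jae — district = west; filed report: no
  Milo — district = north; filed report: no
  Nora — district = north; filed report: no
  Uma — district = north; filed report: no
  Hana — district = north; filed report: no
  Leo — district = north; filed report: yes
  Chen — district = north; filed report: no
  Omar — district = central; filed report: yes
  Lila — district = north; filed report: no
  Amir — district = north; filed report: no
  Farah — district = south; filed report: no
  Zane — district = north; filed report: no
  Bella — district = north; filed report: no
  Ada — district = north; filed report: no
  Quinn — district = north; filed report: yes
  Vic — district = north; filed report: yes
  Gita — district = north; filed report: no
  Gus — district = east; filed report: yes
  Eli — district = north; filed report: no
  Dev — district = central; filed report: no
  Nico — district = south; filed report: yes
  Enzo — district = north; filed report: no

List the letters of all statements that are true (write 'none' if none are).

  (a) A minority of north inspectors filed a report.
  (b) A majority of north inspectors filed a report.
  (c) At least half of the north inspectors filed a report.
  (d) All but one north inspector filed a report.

|A| = 16, |A ∩ B| = 3, |A ∖ B| = 13.
(a) |A ∩ B| < |A ∖ B|: holds.
(b) |A ∩ B| > |A ∖ B|: fails.
(c) |A ∩ B| ≥ |A ∖ B|: fails.
(d) |A ∖ B| = 1: fails.

(a)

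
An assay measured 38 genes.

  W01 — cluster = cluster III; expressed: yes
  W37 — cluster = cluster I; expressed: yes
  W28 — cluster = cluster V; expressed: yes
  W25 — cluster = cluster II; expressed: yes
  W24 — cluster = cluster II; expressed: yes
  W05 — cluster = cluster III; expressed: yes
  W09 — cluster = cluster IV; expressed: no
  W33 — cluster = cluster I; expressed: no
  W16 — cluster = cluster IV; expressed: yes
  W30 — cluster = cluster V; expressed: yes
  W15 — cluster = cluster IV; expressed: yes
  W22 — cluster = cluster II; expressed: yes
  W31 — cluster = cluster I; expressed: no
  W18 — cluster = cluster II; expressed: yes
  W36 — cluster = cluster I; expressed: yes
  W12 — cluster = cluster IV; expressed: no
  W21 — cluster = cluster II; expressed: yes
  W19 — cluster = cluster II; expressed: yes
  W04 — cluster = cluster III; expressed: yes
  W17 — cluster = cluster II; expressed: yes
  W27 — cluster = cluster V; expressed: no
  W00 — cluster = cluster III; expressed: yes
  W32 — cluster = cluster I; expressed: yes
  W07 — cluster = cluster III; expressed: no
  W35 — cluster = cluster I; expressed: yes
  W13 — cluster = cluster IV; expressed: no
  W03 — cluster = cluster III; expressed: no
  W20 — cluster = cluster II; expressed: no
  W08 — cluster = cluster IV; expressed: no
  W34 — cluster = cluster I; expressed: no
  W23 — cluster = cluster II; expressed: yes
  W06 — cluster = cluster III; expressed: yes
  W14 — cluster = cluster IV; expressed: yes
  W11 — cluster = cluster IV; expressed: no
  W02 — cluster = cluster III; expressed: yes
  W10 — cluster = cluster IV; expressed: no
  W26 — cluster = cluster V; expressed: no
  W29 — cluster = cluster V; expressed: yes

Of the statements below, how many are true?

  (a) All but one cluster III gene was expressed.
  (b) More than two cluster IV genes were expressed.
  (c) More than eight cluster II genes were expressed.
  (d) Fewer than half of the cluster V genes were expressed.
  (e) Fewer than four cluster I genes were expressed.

1

(a) cluster III: |A| = 8, |A ∩ B| = 6; needs |A ∖ B| = 1 — false.
(b) cluster IV: |A| = 9, |A ∩ B| = 3; needs |A ∩ B| > 2 — true.
(c) cluster II: |A| = 9, |A ∩ B| = 8; needs |A ∩ B| > 8 — false.
(d) cluster V: |A| = 5, |A ∩ B| = 3; needs |A ∩ B| < |A ∖ B| — false.
(e) cluster I: |A| = 7, |A ∩ B| = 4; needs |A ∩ B| < 4 — false.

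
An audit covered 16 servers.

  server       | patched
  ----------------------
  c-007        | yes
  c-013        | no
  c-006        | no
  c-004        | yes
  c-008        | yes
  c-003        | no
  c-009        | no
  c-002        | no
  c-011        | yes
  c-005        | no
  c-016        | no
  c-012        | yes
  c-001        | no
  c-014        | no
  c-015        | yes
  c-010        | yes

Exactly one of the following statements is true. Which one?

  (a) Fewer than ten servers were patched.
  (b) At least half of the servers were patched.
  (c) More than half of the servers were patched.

(a)

|A| = 16, |A ∩ B| = 7, |A ∖ B| = 9.
(a) requires |A ∩ B| < 10: true.
(b) requires |A ∩ B| ≥ |A ∖ B|: false.
(c) requires |A ∩ B| > |A ∖ B|: false.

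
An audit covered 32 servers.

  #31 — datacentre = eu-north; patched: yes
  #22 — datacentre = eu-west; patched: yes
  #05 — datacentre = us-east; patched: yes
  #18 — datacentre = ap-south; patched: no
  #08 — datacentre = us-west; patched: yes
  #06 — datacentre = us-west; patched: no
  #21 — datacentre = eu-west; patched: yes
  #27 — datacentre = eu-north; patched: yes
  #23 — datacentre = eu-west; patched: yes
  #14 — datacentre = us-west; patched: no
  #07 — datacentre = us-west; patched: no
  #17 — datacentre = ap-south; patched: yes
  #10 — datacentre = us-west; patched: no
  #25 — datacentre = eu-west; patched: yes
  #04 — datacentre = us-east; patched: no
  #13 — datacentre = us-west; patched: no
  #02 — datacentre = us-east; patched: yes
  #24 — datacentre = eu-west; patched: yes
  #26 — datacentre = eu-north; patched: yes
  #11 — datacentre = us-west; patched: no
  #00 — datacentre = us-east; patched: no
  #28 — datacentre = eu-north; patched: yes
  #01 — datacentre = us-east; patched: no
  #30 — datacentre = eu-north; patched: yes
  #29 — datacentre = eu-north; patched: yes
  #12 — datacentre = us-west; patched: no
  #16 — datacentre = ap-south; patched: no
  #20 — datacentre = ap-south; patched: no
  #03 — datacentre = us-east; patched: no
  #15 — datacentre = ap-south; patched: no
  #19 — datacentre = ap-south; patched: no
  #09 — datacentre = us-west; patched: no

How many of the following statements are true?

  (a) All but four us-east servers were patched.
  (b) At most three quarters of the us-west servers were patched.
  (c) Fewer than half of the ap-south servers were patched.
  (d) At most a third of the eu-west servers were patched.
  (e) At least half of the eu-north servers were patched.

(a) us-east: |A| = 6, |A ∩ B| = 2; needs |A ∖ B| = 4 — true.
(b) us-west: |A| = 9, |A ∩ B| = 1; needs |A ∩ B| / |A| ≤ 3/4 — true.
(c) ap-south: |A| = 6, |A ∩ B| = 1; needs |A ∩ B| < |A ∖ B| — true.
(d) eu-west: |A| = 5, |A ∩ B| = 5; needs |A ∩ B| / |A| ≤ 1/3 — false.
(e) eu-north: |A| = 6, |A ∩ B| = 6; needs |A ∩ B| ≥ |A ∖ B| — true.

4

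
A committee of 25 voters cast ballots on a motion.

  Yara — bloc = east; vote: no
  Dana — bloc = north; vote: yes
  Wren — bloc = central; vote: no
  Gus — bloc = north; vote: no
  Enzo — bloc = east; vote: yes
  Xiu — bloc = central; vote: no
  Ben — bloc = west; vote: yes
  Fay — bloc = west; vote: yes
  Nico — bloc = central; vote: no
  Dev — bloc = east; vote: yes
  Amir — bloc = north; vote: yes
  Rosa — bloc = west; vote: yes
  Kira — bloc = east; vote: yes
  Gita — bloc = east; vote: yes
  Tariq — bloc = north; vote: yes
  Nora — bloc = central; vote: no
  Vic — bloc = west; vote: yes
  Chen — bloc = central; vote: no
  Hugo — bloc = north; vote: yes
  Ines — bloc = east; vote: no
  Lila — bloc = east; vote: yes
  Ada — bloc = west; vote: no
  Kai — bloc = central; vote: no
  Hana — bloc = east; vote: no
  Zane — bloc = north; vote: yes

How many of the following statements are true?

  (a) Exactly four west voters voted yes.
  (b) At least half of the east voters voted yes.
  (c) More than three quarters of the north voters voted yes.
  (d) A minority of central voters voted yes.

(a) west: |A| = 5, |A ∩ B| = 4; needs |A ∩ B| = 4 — true.
(b) east: |A| = 8, |A ∩ B| = 5; needs |A ∩ B| ≥ |A ∖ B| — true.
(c) north: |A| = 6, |A ∩ B| = 5; needs |A ∩ B| / |A| > 3/4 — true.
(d) central: |A| = 6, |A ∩ B| = 0; needs |A ∩ B| < |A ∖ B| — true.

4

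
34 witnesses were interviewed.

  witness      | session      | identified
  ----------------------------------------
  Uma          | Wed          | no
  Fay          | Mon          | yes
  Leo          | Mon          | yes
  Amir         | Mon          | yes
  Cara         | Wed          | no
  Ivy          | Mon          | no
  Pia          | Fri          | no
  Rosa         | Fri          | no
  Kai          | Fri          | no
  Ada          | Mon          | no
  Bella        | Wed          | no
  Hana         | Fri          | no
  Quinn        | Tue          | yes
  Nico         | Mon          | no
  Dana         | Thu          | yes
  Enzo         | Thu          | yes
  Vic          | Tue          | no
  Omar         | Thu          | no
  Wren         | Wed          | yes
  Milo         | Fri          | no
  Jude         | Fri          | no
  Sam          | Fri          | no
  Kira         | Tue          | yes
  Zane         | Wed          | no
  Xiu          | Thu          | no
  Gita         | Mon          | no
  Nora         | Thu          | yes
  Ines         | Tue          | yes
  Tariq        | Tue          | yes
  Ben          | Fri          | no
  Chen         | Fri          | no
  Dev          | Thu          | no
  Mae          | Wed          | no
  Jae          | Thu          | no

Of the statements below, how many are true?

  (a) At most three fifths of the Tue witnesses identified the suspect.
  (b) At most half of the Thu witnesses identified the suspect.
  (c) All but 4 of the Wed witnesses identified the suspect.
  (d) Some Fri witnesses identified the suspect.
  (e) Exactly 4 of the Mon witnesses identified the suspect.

(a) Tue: |A| = 5, |A ∩ B| = 4; needs |A ∩ B| / |A| ≤ 3/5 — false.
(b) Thu: |A| = 7, |A ∩ B| = 3; needs |A ∩ B| ≤ |A ∖ B| — true.
(c) Wed: |A| = 6, |A ∩ B| = 1; needs |A ∖ B| = 4 — false.
(d) Fri: |A| = 9, |A ∩ B| = 0; needs A ∩ B ≠ ∅ (|A ∩ B| ≥ 1) — false.
(e) Mon: |A| = 7, |A ∩ B| = 3; needs |A ∩ B| = 4 — false.

1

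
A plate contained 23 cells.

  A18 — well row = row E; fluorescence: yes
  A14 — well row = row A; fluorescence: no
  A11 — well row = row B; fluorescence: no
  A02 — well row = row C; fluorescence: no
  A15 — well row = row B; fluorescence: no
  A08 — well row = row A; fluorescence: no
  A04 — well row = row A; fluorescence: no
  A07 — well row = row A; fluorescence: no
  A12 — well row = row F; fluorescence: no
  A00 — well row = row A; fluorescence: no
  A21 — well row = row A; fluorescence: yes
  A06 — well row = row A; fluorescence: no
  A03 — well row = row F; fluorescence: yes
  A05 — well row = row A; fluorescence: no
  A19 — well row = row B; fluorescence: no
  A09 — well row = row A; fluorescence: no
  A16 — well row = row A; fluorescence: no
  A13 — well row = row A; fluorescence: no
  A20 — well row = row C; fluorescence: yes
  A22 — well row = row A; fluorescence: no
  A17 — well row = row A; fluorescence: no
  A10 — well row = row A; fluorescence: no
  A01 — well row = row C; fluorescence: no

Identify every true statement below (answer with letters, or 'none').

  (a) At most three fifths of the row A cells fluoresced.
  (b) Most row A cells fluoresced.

(a)

|A| = 14, |A ∩ B| = 1, |A ∖ B| = 13.
(a) |A ∩ B| / |A| ≤ 3/5: holds.
(b) |A ∩ B| > |A ∖ B|: fails.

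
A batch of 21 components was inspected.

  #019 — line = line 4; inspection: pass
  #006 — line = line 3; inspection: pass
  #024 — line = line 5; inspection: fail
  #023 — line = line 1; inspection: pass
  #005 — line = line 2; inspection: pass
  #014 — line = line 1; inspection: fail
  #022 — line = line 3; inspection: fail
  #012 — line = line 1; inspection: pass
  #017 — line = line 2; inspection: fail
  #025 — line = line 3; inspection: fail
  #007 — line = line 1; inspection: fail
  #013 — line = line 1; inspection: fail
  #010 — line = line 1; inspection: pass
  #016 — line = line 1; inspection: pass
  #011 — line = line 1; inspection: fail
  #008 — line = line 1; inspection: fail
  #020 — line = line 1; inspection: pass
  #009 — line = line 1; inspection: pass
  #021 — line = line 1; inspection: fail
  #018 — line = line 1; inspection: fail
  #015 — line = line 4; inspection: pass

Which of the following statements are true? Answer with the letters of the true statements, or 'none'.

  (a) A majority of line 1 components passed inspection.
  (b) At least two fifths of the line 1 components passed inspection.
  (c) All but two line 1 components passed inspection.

|A| = 13, |A ∩ B| = 6, |A ∖ B| = 7.
(a) |A ∩ B| > |A ∖ B|: fails.
(b) |A ∩ B| / |A| ≥ 2/5: holds.
(c) |A ∖ B| = 2: fails.

(b)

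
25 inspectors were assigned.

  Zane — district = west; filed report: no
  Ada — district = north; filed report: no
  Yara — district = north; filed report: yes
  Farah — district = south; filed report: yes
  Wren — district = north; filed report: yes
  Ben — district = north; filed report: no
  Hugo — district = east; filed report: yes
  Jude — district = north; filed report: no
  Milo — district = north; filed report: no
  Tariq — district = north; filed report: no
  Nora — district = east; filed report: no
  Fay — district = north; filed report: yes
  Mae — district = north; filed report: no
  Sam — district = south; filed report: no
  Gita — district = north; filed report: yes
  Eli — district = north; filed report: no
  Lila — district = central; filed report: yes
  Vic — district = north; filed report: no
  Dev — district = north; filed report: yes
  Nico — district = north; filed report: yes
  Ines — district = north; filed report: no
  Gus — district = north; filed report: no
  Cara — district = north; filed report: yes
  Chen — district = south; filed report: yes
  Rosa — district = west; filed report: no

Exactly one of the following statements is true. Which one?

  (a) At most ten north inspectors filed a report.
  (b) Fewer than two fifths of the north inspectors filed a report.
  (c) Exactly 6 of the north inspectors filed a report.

(a)

|A| = 17, |A ∩ B| = 7, |A ∖ B| = 10.
(a) requires |A ∩ B| ≤ 10: true.
(b) requires |A ∩ B| / |A| < 2/5: false.
(c) requires |A ∩ B| = 6: false.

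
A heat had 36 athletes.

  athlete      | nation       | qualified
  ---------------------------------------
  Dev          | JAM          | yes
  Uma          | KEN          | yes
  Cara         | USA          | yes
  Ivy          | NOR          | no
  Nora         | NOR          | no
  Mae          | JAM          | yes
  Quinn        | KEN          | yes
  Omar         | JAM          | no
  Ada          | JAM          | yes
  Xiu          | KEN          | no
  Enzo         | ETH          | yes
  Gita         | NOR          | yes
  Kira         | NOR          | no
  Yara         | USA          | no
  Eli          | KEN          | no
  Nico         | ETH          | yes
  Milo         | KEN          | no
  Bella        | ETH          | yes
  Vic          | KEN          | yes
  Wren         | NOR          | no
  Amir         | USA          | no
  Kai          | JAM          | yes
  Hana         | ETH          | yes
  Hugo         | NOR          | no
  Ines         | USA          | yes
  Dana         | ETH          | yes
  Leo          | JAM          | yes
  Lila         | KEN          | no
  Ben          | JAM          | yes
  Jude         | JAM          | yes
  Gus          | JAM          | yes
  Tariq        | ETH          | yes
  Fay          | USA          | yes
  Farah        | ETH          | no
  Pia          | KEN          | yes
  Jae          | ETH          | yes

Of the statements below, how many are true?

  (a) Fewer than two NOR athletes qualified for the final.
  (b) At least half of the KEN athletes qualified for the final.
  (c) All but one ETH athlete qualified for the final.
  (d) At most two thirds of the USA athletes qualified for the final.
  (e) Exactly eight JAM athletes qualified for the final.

(a) NOR: |A| = 6, |A ∩ B| = 1; needs |A ∩ B| < 2 — true.
(b) KEN: |A| = 8, |A ∩ B| = 4; needs |A ∩ B| ≥ |A ∖ B| — true.
(c) ETH: |A| = 8, |A ∩ B| = 7; needs |A ∖ B| = 1 — true.
(d) USA: |A| = 5, |A ∩ B| = 3; needs |A ∩ B| / |A| ≤ 2/3 — true.
(e) JAM: |A| = 9, |A ∩ B| = 8; needs |A ∩ B| = 8 — true.

5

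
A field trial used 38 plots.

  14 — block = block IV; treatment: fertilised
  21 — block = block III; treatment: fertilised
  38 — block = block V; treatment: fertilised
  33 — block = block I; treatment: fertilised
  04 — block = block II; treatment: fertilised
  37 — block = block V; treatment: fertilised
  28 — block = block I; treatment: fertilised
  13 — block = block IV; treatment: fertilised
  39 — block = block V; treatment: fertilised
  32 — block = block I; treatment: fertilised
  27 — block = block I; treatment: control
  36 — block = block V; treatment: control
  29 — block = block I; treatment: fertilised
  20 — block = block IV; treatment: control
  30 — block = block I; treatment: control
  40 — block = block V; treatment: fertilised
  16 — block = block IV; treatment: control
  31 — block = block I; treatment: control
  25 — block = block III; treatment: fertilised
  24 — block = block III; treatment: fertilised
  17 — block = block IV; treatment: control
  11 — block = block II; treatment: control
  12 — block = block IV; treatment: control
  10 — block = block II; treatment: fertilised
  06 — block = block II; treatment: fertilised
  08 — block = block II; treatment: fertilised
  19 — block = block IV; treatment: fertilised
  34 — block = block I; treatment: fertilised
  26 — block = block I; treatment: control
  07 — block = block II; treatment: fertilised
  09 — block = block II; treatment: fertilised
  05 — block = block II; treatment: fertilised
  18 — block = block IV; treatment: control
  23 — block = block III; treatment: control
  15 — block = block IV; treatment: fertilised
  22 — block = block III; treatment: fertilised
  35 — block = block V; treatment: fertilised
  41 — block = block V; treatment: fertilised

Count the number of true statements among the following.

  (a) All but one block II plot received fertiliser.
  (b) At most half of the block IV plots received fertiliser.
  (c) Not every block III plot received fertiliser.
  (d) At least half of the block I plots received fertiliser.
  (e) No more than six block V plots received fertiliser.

(a) block II: |A| = 8, |A ∩ B| = 7; needs |A ∖ B| = 1 — true.
(b) block IV: |A| = 9, |A ∩ B| = 4; needs |A ∩ B| ≤ |A ∖ B| — true.
(c) block III: |A| = 5, |A ∩ B| = 4; needs A ⊄ B (|A ∖ B| ≥ 1) — true.
(d) block I: |A| = 9, |A ∩ B| = 5; needs |A ∩ B| ≥ |A ∖ B| — true.
(e) block V: |A| = 7, |A ∩ B| = 6; needs |A ∩ B| ≤ 6 — true.

5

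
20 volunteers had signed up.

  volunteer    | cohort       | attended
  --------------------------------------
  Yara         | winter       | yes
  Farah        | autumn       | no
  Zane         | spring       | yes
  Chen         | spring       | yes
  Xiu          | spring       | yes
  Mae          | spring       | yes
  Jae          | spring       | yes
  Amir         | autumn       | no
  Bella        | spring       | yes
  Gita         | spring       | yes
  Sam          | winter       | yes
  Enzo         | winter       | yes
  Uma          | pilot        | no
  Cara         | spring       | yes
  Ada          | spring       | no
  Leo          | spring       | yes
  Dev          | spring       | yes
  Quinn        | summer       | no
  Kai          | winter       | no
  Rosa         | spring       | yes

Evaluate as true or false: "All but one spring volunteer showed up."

True

'All but one spring volunteer showed up' holds iff |A ∖ B| = 1.
A (the restrictor) = {Zane, Chen, Xiu, Mae, Jae, Bella, Gita, Cara, Ada, Leo, Dev, Rosa}, |A| = 12.
A ∖ B = {Ada}, so |A ∖ B| = 1.
|A ∖ B| = 1, so the statement is true.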